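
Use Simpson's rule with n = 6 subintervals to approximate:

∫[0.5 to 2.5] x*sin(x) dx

f(x) = x*sin(x)
a = 0.5, b = 2.5, n = 6
h = (b - a)/n = 0.333333

Simpson's rule: (h/3)[f(x₀) + 4f(x₁) + 2f(x₂) + ... + f(xₙ)]

x_0 = 0.5000, f(x_0) = 0.239713, coefficient = 1
x_1 = 0.8333, f(x_1) = 0.616814, coefficient = 4
x_2 = 1.1667, f(x_2) = 1.072686, coefficient = 2
x_3 = 1.5000, f(x_3) = 1.496242, coefficient = 4
x_4 = 1.8333, f(x_4) = 1.770514, coefficient = 2
x_5 = 2.1667, f(x_5) = 1.793264, coefficient = 4
x_6 = 2.5000, f(x_6) = 1.496180, coefficient = 1

I ≈ (0.333333/3) × 23.047574 = 2.560842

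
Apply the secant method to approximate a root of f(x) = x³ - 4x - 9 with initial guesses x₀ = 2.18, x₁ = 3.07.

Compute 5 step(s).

f(x) = x³ - 4x - 9
x₀ = 2.18, x₁ = 3.07

Secant formula: x_{n+1} = x_n - f(x_n)(x_n - x_{n-1})/(f(x_n) - f(x_{n-1}))

Iteration 1:
  f(2.180000) = -7.359768
  f(3.070000) = 7.654443
  x_2 = 3.070000 - 7.654443×(3.070000 - 2.180000)/(7.654443 - (-7.359768))
       = 2.616266
Iteration 2:
  f(3.070000) = 7.654443
  f(2.616266) = -1.557117
  x_3 = 2.616266 - (-1.557117)×(2.616266 - 3.070000)/(-1.557117 - 7.654443)
       = 2.692965
Iteration 3:
  f(2.616266) = -1.557117
  f(2.692965) = -0.242312
  x_4 = 2.692965 - (-0.242312)×(2.692965 - 2.616266)/(-0.242312 - (-1.557117))
       = 2.707100
Iteration 4:
  f(2.692965) = -0.242312
  f(2.707100) = 0.010293
  x_5 = 2.707100 - 0.010293×(2.707100 - 2.692965)/(0.010293 - (-0.242312))
       = 2.706524
Iteration 5:
  f(2.707100) = 0.010293
  f(2.706524) = -0.000063
  x_6 = 2.706524 - (-0.000063)×(2.706524 - 2.707100)/(-0.000063 - 0.010293)
       = 2.706528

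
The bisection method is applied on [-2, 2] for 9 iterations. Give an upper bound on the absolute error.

Bisection error bound: |error| ≤ (b-a)/2^n
|error| ≤ (2 - (-2))/2^9 = 4/2^9
|error| ≤ 0.0078125000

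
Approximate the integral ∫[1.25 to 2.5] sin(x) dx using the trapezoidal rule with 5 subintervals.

f(x) = sin(x)
a = 1.25, b = 2.5, n = 5
h = (b - a)/n = 0.250000

Trapezoidal rule: (h/2)[f(x₀) + 2f(x₁) + 2f(x₂) + ... + f(xₙ)]

x_0 = 1.2500, f(x_0) = 0.948985, coefficient = 1
x_1 = 1.5000, f(x_1) = 0.997495, coefficient = 2
x_2 = 1.7500, f(x_2) = 0.983986, coefficient = 2
x_3 = 2.0000, f(x_3) = 0.909297, coefficient = 2
x_4 = 2.2500, f(x_4) = 0.778073, coefficient = 2
x_5 = 2.5000, f(x_5) = 0.598472, coefficient = 1

I ≈ (0.250000/2) × 8.885160 = 1.110645
Exact value: 1.116466
Error: 0.005821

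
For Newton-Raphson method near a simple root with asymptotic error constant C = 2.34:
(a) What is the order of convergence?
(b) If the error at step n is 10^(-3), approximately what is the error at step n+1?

(a) Newton-Raphson has quadratic (order 2) convergence near simple roots.
    This means |e_{n+1}| ≈ C|e_n|².

(b) With |e_n| = 10^(-3) and C = 2.34:
    |e_{n+1}| ≈ 2.34 × (10^(-3))² = 2.34 × 10^(-6)

(a) 2 (quadratic); (b) |e_{n+1}| ≈ 2.340e-06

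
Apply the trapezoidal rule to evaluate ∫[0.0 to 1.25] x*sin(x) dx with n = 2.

f(x) = x*sin(x)
a = 0.0, b = 1.25, n = 2
h = (b - a)/n = 0.625000

Trapezoidal rule: (h/2)[f(x₀) + 2f(x₁) + 2f(x₂) + ... + f(xₙ)]

x_0 = 0.0000, f(x_0) = 0.000000, coefficient = 1
x_1 = 0.6250, f(x_1) = 0.365686, coefficient = 2
x_2 = 1.2500, f(x_2) = 1.186231, coefficient = 1

I ≈ (0.625000/2) × 1.917602 = 0.599251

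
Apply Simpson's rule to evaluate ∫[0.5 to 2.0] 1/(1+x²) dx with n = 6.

f(x) = 1/(1+x²)
a = 0.5, b = 2.0, n = 6
h = (b - a)/n = 0.250000

Simpson's rule: (h/3)[f(x₀) + 4f(x₁) + 2f(x₂) + ... + f(xₙ)]

x_0 = 0.5000, f(x_0) = 0.800000, coefficient = 1
x_1 = 0.7500, f(x_1) = 0.640000, coefficient = 4
x_2 = 1.0000, f(x_2) = 0.500000, coefficient = 2
x_3 = 1.2500, f(x_3) = 0.390244, coefficient = 4
x_4 = 1.5000, f(x_4) = 0.307692, coefficient = 2
x_5 = 1.7500, f(x_5) = 0.246154, coefficient = 4
x_6 = 2.0000, f(x_6) = 0.200000, coefficient = 1

I ≈ (0.250000/3) × 7.720976 = 0.643415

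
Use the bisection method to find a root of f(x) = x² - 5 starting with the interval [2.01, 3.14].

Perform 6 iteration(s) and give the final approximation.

f(x) = x² - 5
Initial interval: [2.01, 3.14]

Iteration 1:
  c_1 = (2.010000 + 3.140000)/2 = 2.575000
  f(c_1) = f(2.575000) = 1.630625
  f(a) × f(c) < 0, new interval: [2.010000, 2.575000]
Iteration 2:
  c_2 = (2.010000 + 2.575000)/2 = 2.292500
  f(c_2) = f(2.292500) = 0.255556
  f(a) × f(c) < 0, new interval: [2.010000, 2.292500]
Iteration 3:
  c_3 = (2.010000 + 2.292500)/2 = 2.151250
  f(c_3) = f(2.151250) = -0.372123
  f(a) × f(c) ≥ 0, new interval: [2.151250, 2.292500]
Iteration 4:
  c_4 = (2.151250 + 2.292500)/2 = 2.221875
  f(c_4) = f(2.221875) = -0.063271
  f(a) × f(c) ≥ 0, new interval: [2.221875, 2.292500]
Iteration 5:
  c_5 = (2.221875 + 2.292500)/2 = 2.257187
  f(c_5) = f(2.257187) = 0.094895
  f(a) × f(c) < 0, new interval: [2.221875, 2.257187]
Iteration 6:
  c_6 = (2.221875 + 2.257187)/2 = 2.239531
  f(c_6) = f(2.239531) = 0.015500
  f(a) × f(c) < 0, new interval: [2.221875, 2.239531]

After 6 iteration(s), the approximation is c_6 = 2.239531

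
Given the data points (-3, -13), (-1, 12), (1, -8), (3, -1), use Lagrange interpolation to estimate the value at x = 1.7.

Lagrange interpolation formula:
P(x) = Σ yᵢ × Lᵢ(x)
where Lᵢ(x) = Π_{j≠i} (x - xⱼ)/(xᵢ - xⱼ)

L_0(1.7) = (1.7 - (-1))/(-3 - (-1)) × (1.7 - 1)/(-3 - 1) × (1.7 - 3)/(-3 - 3) = 0.051187
L_1(1.7) = (1.7 - (-3))/(-1 - (-3)) × (1.7 - 1)/(-1 - 1) × (1.7 - 3)/(-1 - 3) = -0.267313
L_2(1.7) = (1.7 - (-3))/(1 - (-3)) × (1.7 - (-1))/(1 - (-1)) × (1.7 - 3)/(1 - 3) = 1.031063
L_3(1.7) = (1.7 - (-3))/(3 - (-3)) × (1.7 - (-1))/(3 - (-1)) × (1.7 - 1)/(3 - 1) = 0.185063

P(1.7) = (-13)×L_0(1.7) + 12×L_1(1.7) + (-8)×L_2(1.7) + (-1)×L_3(1.7)
P(1.7) = -12.306750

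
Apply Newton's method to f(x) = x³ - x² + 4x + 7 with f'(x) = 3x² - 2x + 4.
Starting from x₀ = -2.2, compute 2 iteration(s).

f(x) = x³ - x² + 4x + 7
f'(x) = 3x² - 2x + 4
x₀ = -2.2

Newton-Raphson formula: x_{n+1} = x_n - f(x_n)/f'(x_n)

Iteration 1:
  f(-2.200000) = -17.288000
  f'(-2.200000) = 22.920000
  x_1 = -2.200000 - (-17.288000)/22.920000 = -1.445724
Iteration 2:
  f(-1.445724) = -3.894751
  f'(-1.445724) = 13.161804
  x_2 = -1.445724 - (-3.894751)/13.161804 = -1.149811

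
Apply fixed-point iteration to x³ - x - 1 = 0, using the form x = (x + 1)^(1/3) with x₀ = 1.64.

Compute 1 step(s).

Equation: x³ - x - 1 = 0
Fixed-point form: x = (x + 1)^(1/3)
x₀ = 1.64

x_1 = g(1.640000) = 1.382085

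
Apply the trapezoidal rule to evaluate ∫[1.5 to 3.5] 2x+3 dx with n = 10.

f(x) = 2x+3
a = 1.5, b = 3.5, n = 10
h = (b - a)/n = 0.200000

Trapezoidal rule: (h/2)[f(x₀) + 2f(x₁) + 2f(x₂) + ... + f(xₙ)]

x_0 = 1.5000, f(x_0) = 6.000000, coefficient = 1
x_1 = 1.7000, f(x_1) = 6.400000, coefficient = 2
x_2 = 1.9000, f(x_2) = 6.800000, coefficient = 2
x_3 = 2.1000, f(x_3) = 7.200000, coefficient = 2
x_4 = 2.3000, f(x_4) = 7.600000, coefficient = 2
x_5 = 2.5000, f(x_5) = 8.000000, coefficient = 2
x_6 = 2.7000, f(x_6) = 8.400000, coefficient = 2
x_7 = 2.9000, f(x_7) = 8.800000, coefficient = 2
x_8 = 3.1000, f(x_8) = 9.200000, coefficient = 2
x_9 = 3.3000, f(x_9) = 9.600000, coefficient = 2
x_10 = 3.5000, f(x_10) = 10.000000, coefficient = 1

I ≈ (0.200000/2) × 160.000000 = 16.000000
Exact value: 16.000000
Error: 0.000000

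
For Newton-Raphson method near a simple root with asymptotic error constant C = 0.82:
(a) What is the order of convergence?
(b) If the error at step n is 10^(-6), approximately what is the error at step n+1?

(a) Newton-Raphson has quadratic (order 2) convergence near simple roots.
    This means |e_{n+1}| ≈ C|e_n|².

(b) With |e_n| = 10^(-6) and C = 0.82:
    |e_{n+1}| ≈ 0.82 × (10^(-6))² = 0.82 × 10^(-12)

(a) 2 (quadratic); (b) |e_{n+1}| ≈ 8.200e-13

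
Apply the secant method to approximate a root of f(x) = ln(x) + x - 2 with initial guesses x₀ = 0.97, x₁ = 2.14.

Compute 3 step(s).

f(x) = ln(x) + x - 2
x₀ = 0.97, x₁ = 2.14

Secant formula: x_{n+1} = x_n - f(x_n)(x_n - x_{n-1})/(f(x_n) - f(x_{n-1}))

Iteration 1:
  f(0.970000) = -1.060459
  f(2.140000) = 0.900806
  x_2 = 2.140000 - 0.900806×(2.140000 - 0.970000)/(0.900806 - (-1.060459))
       = 1.602621
Iteration 2:
  f(2.140000) = 0.900806
  f(1.602621) = 0.074261
  x_3 = 1.602621 - 0.074261×(1.602621 - 2.140000)/(0.074261 - 0.900806)
       = 1.554340
Iteration 3:
  f(1.602621) = 0.074261
  f(1.554340) = -0.004609
  x_4 = 1.554340 - (-0.004609)×(1.554340 - 1.602621)/(-0.004609 - 0.074261)
       = 1.557161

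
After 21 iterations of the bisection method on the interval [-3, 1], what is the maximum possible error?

Bisection error bound: |error| ≤ (b-a)/2^n
|error| ≤ (1 - (-3))/2^21 = 4/2^21
|error| ≤ 0.0000019073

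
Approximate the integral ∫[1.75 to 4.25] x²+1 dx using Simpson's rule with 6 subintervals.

f(x) = x²+1
a = 1.75, b = 4.25, n = 6
h = (b - a)/n = 0.416667

Simpson's rule: (h/3)[f(x₀) + 4f(x₁) + 2f(x₂) + ... + f(xₙ)]

x_0 = 1.7500, f(x_0) = 4.062500, coefficient = 1
x_1 = 2.1667, f(x_1) = 5.694444, coefficient = 4
x_2 = 2.5833, f(x_2) = 7.673611, coefficient = 2
x_3 = 3.0000, f(x_3) = 10.000000, coefficient = 4
x_4 = 3.4167, f(x_4) = 12.673611, coefficient = 2
x_5 = 3.8333, f(x_5) = 15.694444, coefficient = 4
x_6 = 4.2500, f(x_6) = 19.062500, coefficient = 1

I ≈ (0.416667/3) × 189.375000 = 26.302083
Exact value: 26.302083
Error: 0.000000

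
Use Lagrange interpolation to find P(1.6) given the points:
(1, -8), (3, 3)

Lagrange interpolation formula:
P(x) = Σ yᵢ × Lᵢ(x)
where Lᵢ(x) = Π_{j≠i} (x - xⱼ)/(xᵢ - xⱼ)

L_0(1.6) = (1.6 - 3)/(1 - 3) = 0.700000
L_1(1.6) = (1.6 - 1)/(3 - 1) = 0.300000

P(1.6) = (-8)×L_0(1.6) + 3×L_1(1.6)
P(1.6) = -4.700000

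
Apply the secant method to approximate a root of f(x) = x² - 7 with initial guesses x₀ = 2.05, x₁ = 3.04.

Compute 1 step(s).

f(x) = x² - 7
x₀ = 2.05, x₁ = 3.04

Secant formula: x_{n+1} = x_n - f(x_n)(x_n - x_{n-1})/(f(x_n) - f(x_{n-1}))

Iteration 1:
  f(2.050000) = -2.797500
  f(3.040000) = 2.241600
  x_2 = 3.040000 - 2.241600×(3.040000 - 2.050000)/(2.241600 - (-2.797500))
       = 2.599607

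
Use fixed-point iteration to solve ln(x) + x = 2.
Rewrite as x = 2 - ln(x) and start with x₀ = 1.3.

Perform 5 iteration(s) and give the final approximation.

Equation: ln(x) + x = 2
Fixed-point form: x = 2 - ln(x)
x₀ = 1.3

x_1 = g(1.300000) = 1.737636
x_2 = g(1.737636) = 1.447475
x_3 = g(1.447475) = 1.630180
x_4 = g(1.630180) = 1.511310
x_5 = g(1.511310) = 1.587023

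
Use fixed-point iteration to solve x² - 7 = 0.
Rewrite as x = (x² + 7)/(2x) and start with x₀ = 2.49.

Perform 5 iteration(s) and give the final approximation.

Equation: x² - 7 = 0
Fixed-point form: x = (x² + 7)/(2x)
x₀ = 2.49

x_1 = g(2.490000) = 2.650622
x_2 = g(2.650622) = 2.645756
x_3 = g(2.645756) = 2.645751
x_4 = g(2.645751) = 2.645751
x_5 = g(2.645751) = 2.645751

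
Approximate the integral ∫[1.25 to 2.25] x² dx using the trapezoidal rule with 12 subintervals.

f(x) = x²
a = 1.25, b = 2.25, n = 12
h = (b - a)/n = 0.083333

Trapezoidal rule: (h/2)[f(x₀) + 2f(x₁) + 2f(x₂) + ... + f(xₙ)]

x_0 = 1.2500, f(x_0) = 1.562500, coefficient = 1
x_1 = 1.3333, f(x_1) = 1.777778, coefficient = 2
x_2 = 1.4167, f(x_2) = 2.006944, coefficient = 2
x_3 = 1.5000, f(x_3) = 2.250000, coefficient = 2
x_4 = 1.5833, f(x_4) = 2.506944, coefficient = 2
x_5 = 1.6667, f(x_5) = 2.777778, coefficient = 2
x_6 = 1.7500, f(x_6) = 3.062500, coefficient = 2
x_7 = 1.8333, f(x_7) = 3.361111, coefficient = 2
x_8 = 1.9167, f(x_8) = 3.673611, coefficient = 2
x_9 = 2.0000, f(x_9) = 4.000000, coefficient = 2
x_10 = 2.0833, f(x_10) = 4.340278, coefficient = 2
x_11 = 2.1667, f(x_11) = 4.694444, coefficient = 2
x_12 = 2.2500, f(x_12) = 5.062500, coefficient = 1

I ≈ (0.083333/2) × 75.527778 = 3.146991
Exact value: 3.145833
Error: 0.001157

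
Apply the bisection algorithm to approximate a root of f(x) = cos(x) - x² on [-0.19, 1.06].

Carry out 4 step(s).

f(x) = cos(x) - x²
Initial interval: [-0.19, 1.06]

Iteration 1:
  c_1 = (-0.190000 + 1.060000)/2 = 0.435000
  f(c_1) = f(0.435000) = 0.717645
  f(a) × f(c) ≥ 0, new interval: [0.435000, 1.060000]
Iteration 2:
  c_2 = (0.435000 + 1.060000)/2 = 0.747500
  f(c_2) = f(0.747500) = 0.174634
  f(a) × f(c) ≥ 0, new interval: [0.747500, 1.060000]
Iteration 3:
  c_3 = (0.747500 + 1.060000)/2 = 0.903750
  f(c_3) = f(0.903750) = -0.198096
  f(a) × f(c) < 0, new interval: [0.747500, 0.903750]
Iteration 4:
  c_4 = (0.747500 + 0.903750)/2 = 0.825625
  f(c_4) = f(0.825625) = -0.003559
  f(a) × f(c) < 0, new interval: [0.747500, 0.825625]

After 4 iteration(s), the approximation is c_4 = 0.825625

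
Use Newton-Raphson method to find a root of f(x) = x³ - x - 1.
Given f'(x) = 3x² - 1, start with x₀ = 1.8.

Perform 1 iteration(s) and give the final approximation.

f(x) = x³ - x - 1
f'(x) = 3x² - 1
x₀ = 1.8

Newton-Raphson formula: x_{n+1} = x_n - f(x_n)/f'(x_n)

Iteration 1:
  f(1.800000) = 3.032000
  f'(1.800000) = 8.720000
  x_1 = 1.800000 - 3.032000/8.720000 = 1.452294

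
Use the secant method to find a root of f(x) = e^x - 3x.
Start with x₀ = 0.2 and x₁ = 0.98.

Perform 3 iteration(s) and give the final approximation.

f(x) = e^x - 3x
x₀ = 0.2, x₁ = 0.98

Secant formula: x_{n+1} = x_n - f(x_n)(x_n - x_{n-1})/(f(x_n) - f(x_{n-1}))

Iteration 1:
  f(0.200000) = 0.621403
  f(0.980000) = -0.275544
  x_2 = 0.980000 - (-0.275544)×(0.980000 - 0.200000)/(-0.275544 - 0.621403)
       = 0.740382
Iteration 2:
  f(0.980000) = -0.275544
  f(0.740382) = -0.124410
  x_3 = 0.740382 - (-0.124410)×(0.740382 - 0.980000)/(-0.124410 - (-0.275544))
       = 0.543134
Iteration 3:
  f(0.740382) = -0.124410
  f(0.543134) = 0.091991
  x_4 = 0.543134 - 0.091991×(0.543134 - 0.740382)/(0.091991 - (-0.124410))
       = 0.626983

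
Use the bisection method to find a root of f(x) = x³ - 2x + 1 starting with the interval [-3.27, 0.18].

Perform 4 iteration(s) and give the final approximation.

f(x) = x³ - 2x + 1
Initial interval: [-3.27, 0.18]

Iteration 1:
  c_1 = (-3.270000 + 0.180000)/2 = -1.545000
  f(c_1) = f(-1.545000) = 0.402046
  f(a) × f(c) < 0, new interval: [-3.270000, -1.545000]
Iteration 2:
  c_2 = (-3.270000 + (-1.545000))/2 = -2.407500
  f(c_2) = f(-2.407500) = -8.139005
  f(a) × f(c) ≥ 0, new interval: [-2.407500, -1.545000]
Iteration 3:
  c_3 = (-2.407500 + (-1.545000))/2 = -1.976250
  f(c_3) = f(-1.976250) = -2.765871
  f(a) × f(c) ≥ 0, new interval: [-1.976250, -1.545000]
Iteration 4:
  c_4 = (-1.976250 + (-1.545000))/2 = -1.760625
  f(c_4) = f(-1.760625) = -0.936336
  f(a) × f(c) ≥ 0, new interval: [-1.760625, -1.545000]

After 4 iteration(s), the approximation is c_4 = -1.760625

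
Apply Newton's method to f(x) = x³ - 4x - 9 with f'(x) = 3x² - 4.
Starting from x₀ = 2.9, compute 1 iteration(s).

f(x) = x³ - 4x - 9
f'(x) = 3x² - 4
x₀ = 2.9

Newton-Raphson formula: x_{n+1} = x_n - f(x_n)/f'(x_n)

Iteration 1:
  f(2.900000) = 3.789000
  f'(2.900000) = 21.230000
  x_1 = 2.900000 - 3.789000/21.230000 = 2.721526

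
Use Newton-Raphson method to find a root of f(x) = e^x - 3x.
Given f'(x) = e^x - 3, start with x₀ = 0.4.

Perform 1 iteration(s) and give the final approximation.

f(x) = e^x - 3x
f'(x) = e^x - 3
x₀ = 0.4

Newton-Raphson formula: x_{n+1} = x_n - f(x_n)/f'(x_n)

Iteration 1:
  f(0.400000) = 0.291825
  f'(0.400000) = -1.508175
  x_1 = 0.400000 - 0.291825/(-1.508175) = 0.593495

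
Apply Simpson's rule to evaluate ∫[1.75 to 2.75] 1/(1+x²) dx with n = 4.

f(x) = 1/(1+x²)
a = 1.75, b = 2.75, n = 4
h = (b - a)/n = 0.250000

Simpson's rule: (h/3)[f(x₀) + 4f(x₁) + 2f(x₂) + ... + f(xₙ)]

x_0 = 1.7500, f(x_0) = 0.246154, coefficient = 1
x_1 = 2.0000, f(x_1) = 0.200000, coefficient = 4
x_2 = 2.2500, f(x_2) = 0.164948, coefficient = 2
x_3 = 2.5000, f(x_3) = 0.137931, coefficient = 4
x_4 = 2.7500, f(x_4) = 0.116788, coefficient = 1

I ≈ (0.250000/3) × 2.044563 = 0.170380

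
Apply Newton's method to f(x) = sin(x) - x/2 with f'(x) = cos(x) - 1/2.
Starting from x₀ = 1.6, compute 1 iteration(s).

f(x) = sin(x) - x/2
f'(x) = cos(x) - 1/2
x₀ = 1.6

Newton-Raphson formula: x_{n+1} = x_n - f(x_n)/f'(x_n)

Iteration 1:
  f(1.600000) = 0.199574
  f'(1.600000) = -0.529200
  x_1 = 1.600000 - 0.199574/(-0.529200) = 1.977124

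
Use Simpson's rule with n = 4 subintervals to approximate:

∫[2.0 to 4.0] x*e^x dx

f(x) = x*e^x
a = 2.0, b = 4.0, n = 4
h = (b - a)/n = 0.500000

Simpson's rule: (h/3)[f(x₀) + 4f(x₁) + 2f(x₂) + ... + f(xₙ)]

x_0 = 2.0000, f(x_0) = 14.778112, coefficient = 1
x_1 = 2.5000, f(x_1) = 30.456235, coefficient = 4
x_2 = 3.0000, f(x_2) = 60.256611, coefficient = 2
x_3 = 3.5000, f(x_3) = 115.904082, coefficient = 4
x_4 = 4.0000, f(x_4) = 218.392600, coefficient = 1

I ≈ (0.500000/3) × 939.125201 = 156.520867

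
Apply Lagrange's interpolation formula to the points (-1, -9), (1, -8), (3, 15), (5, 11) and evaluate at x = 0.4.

Lagrange interpolation formula:
P(x) = Σ yᵢ × Lᵢ(x)
where Lᵢ(x) = Π_{j≠i} (x - xⱼ)/(xᵢ - xⱼ)

L_0(0.4) = (0.4 - 1)/(-1 - 1) × (0.4 - 3)/(-1 - 3) × (0.4 - 5)/(-1 - 5) = 0.149500
L_1(0.4) = (0.4 - (-1))/(1 - (-1)) × (0.4 - 3)/(1 - 3) × (0.4 - 5)/(1 - 5) = 1.046500
L_2(0.4) = (0.4 - (-1))/(3 - (-1)) × (0.4 - 1)/(3 - 1) × (0.4 - 5)/(3 - 5) = -0.241500
L_3(0.4) = (0.4 - (-1))/(5 - (-1)) × (0.4 - 1)/(5 - 1) × (0.4 - 3)/(5 - 3) = 0.045500

P(0.4) = (-9)×L_0(0.4) + (-8)×L_1(0.4) + 15×L_2(0.4) + 11×L_3(0.4)
P(0.4) = -12.839500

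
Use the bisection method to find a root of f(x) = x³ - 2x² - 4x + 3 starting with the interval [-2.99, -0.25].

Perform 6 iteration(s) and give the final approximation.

f(x) = x³ - 2x² - 4x + 3
Initial interval: [-2.99, -0.25]

Iteration 1:
  c_1 = (-2.990000 + (-0.250000))/2 = -1.620000
  f(c_1) = f(-1.620000) = -0.020328
  f(a) × f(c) ≥ 0, new interval: [-1.620000, -0.250000]
Iteration 2:
  c_2 = (-1.620000 + (-0.250000))/2 = -0.935000
  f(c_2) = f(-0.935000) = 4.174150
  f(a) × f(c) < 0, new interval: [-1.620000, -0.935000]
Iteration 3:
  c_3 = (-1.620000 + (-0.935000))/2 = -1.277500
  f(c_3) = f(-1.277500) = 2.761100
  f(a) × f(c) < 0, new interval: [-1.620000, -1.277500]
Iteration 4:
  c_4 = (-1.620000 + (-1.277500))/2 = -1.448750
  f(c_4) = f(-1.448750) = 1.556499
  f(a) × f(c) < 0, new interval: [-1.620000, -1.448750]
Iteration 5:
  c_5 = (-1.620000 + (-1.448750))/2 = -1.534375
  f(c_5) = f(-1.534375) = 0.816497
  f(a) × f(c) < 0, new interval: [-1.620000, -1.534375]
Iteration 6:
  c_6 = (-1.620000 + (-1.534375))/2 = -1.577187
  f(c_6) = f(-1.577187) = 0.410423
  f(a) × f(c) < 0, new interval: [-1.620000, -1.577187]

After 6 iteration(s), the approximation is c_6 = -1.577187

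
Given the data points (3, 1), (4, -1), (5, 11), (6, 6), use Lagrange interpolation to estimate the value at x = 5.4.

Lagrange interpolation formula:
P(x) = Σ yᵢ × Lᵢ(x)
where Lᵢ(x) = Π_{j≠i} (x - xⱼ)/(xᵢ - xⱼ)

L_0(5.4) = (5.4 - 4)/(3 - 4) × (5.4 - 5)/(3 - 5) × (5.4 - 6)/(3 - 6) = 0.056000
L_1(5.4) = (5.4 - 3)/(4 - 3) × (5.4 - 5)/(4 - 5) × (5.4 - 6)/(4 - 6) = -0.288000
L_2(5.4) = (5.4 - 3)/(5 - 3) × (5.4 - 4)/(5 - 4) × (5.4 - 6)/(5 - 6) = 1.008000
L_3(5.4) = (5.4 - 3)/(6 - 3) × (5.4 - 4)/(6 - 4) × (5.4 - 5)/(6 - 5) = 0.224000

P(5.4) = 1×L_0(5.4) + (-1)×L_1(5.4) + 11×L_2(5.4) + 6×L_3(5.4)
P(5.4) = 12.776000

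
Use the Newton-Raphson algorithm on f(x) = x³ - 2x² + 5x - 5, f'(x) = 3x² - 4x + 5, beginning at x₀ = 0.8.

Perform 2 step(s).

f(x) = x³ - 2x² + 5x - 5
f'(x) = 3x² - 4x + 5
x₀ = 0.8

Newton-Raphson formula: x_{n+1} = x_n - f(x_n)/f'(x_n)

Iteration 1:
  f(0.800000) = -1.768000
  f'(0.800000) = 3.720000
  x_1 = 0.800000 - (-1.768000)/3.720000 = 1.275269
Iteration 2:
  f(1.275269) = 0.197706
  f'(1.275269) = 4.777856
  x_2 = 1.275269 - 0.197706/4.777856 = 1.233889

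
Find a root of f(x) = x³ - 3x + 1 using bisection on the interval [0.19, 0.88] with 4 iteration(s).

f(x) = x³ - 3x + 1
Initial interval: [0.19, 0.88]

Iteration 1:
  c_1 = (0.190000 + 0.880000)/2 = 0.535000
  f(c_1) = f(0.535000) = -0.451870
  f(a) × f(c) < 0, new interval: [0.190000, 0.535000]
Iteration 2:
  c_2 = (0.190000 + 0.535000)/2 = 0.362500
  f(c_2) = f(0.362500) = -0.039865
  f(a) × f(c) < 0, new interval: [0.190000, 0.362500]
Iteration 3:
  c_3 = (0.190000 + 0.362500)/2 = 0.276250
  f(c_3) = f(0.276250) = 0.192332
  f(a) × f(c) ≥ 0, new interval: [0.276250, 0.362500]
Iteration 4:
  c_4 = (0.276250 + 0.362500)/2 = 0.319375
  f(c_4) = f(0.319375) = 0.074451
  f(a) × f(c) ≥ 0, new interval: [0.319375, 0.362500]

After 4 iteration(s), the approximation is c_4 = 0.319375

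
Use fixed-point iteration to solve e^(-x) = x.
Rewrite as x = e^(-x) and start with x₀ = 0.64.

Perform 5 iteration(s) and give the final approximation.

Equation: e^(-x) = x
Fixed-point form: x = e^(-x)
x₀ = 0.64

x_1 = g(0.640000) = 0.527292
x_2 = g(0.527292) = 0.590201
x_3 = g(0.590201) = 0.554216
x_4 = g(0.554216) = 0.574523
x_5 = g(0.574523) = 0.562974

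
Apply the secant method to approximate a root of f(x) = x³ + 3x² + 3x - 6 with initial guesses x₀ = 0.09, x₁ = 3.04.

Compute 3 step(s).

f(x) = x³ + 3x² + 3x - 6
x₀ = 0.09, x₁ = 3.04

Secant formula: x_{n+1} = x_n - f(x_n)(x_n - x_{n-1})/(f(x_n) - f(x_{n-1}))

Iteration 1:
  f(0.090000) = -5.704971
  f(3.040000) = 58.939264
  x_2 = 3.040000 - 58.939264×(3.040000 - 0.090000)/(58.939264 - (-5.704971))
       = 0.350343
Iteration 2:
  f(3.040000) = 58.939264
  f(0.350343) = -4.537750
  x_3 = 0.350343 - (-4.537750)×(0.350343 - 3.040000)/(-4.537750 - 58.939264)
       = 0.542617
Iteration 3:
  f(0.350343) = -4.537750
  f(0.542617) = -3.329085
  x_4 = 0.542617 - (-3.329085)×(0.542617 - 0.350343)/(-3.329085 - (-4.537750))
       = 1.072207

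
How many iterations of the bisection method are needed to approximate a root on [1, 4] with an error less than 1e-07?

We need (b-a)/2^n ≤ 1e-07
(4 - 1)/2^n ≤ 1e-07
3/2^n ≤ 1e-07
2^n ≥ 30000000
n ≥ log₂(30000000) = 24.84
n ≥ 25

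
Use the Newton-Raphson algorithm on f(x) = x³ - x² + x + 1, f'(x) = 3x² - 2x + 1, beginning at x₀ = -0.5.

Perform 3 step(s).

f(x) = x³ - x² + x + 1
f'(x) = 3x² - 2x + 1
x₀ = -0.5

Newton-Raphson formula: x_{n+1} = x_n - f(x_n)/f'(x_n)

Iteration 1:
  f(-0.500000) = 0.125000
  f'(-0.500000) = 2.750000
  x_1 = -0.500000 - 0.125000/2.750000 = -0.545455
Iteration 2:
  f(-0.545455) = -0.005259
  f'(-0.545455) = 2.983471
  x_2 = -0.545455 - (-0.005259)/2.983471 = -0.543692
Iteration 3:
  f(-0.543692) = -0.000008
  f'(-0.543692) = 2.974186
  x_3 = -0.543692 - (-0.000008)/2.974186 = -0.543689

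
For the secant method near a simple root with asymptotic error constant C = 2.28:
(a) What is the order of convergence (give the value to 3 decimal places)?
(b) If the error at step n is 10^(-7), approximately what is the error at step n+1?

(a) Secant method has superlinear convergence with order φ = (1+√5)/2 ≈ 1.618.
    This means |e_{n+1}| ≈ C|e_n|^1.618.

(b) With |e_n| = 10^(-7) and C = 2.28:
    |e_{n+1}| ≈ 2.28 × (10^(-7))^1.618 = 2.28 × 10^(-11.33)

(a) ≈ 1.618 (golden ratio); (b) |e_{n+1}| ≈ 1.076e-11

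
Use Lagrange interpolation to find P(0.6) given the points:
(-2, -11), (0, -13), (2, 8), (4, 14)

Lagrange interpolation formula:
P(x) = Σ yᵢ × Lᵢ(x)
where Lᵢ(x) = Π_{j≠i} (x - xⱼ)/(xᵢ - xⱼ)

L_0(0.6) = (0.6 - 0)/(-2 - 0) × (0.6 - 2)/(-2 - 2) × (0.6 - 4)/(-2 - 4) = -0.059500
L_1(0.6) = (0.6 - (-2))/(0 - (-2)) × (0.6 - 2)/(0 - 2) × (0.6 - 4)/(0 - 4) = 0.773500
L_2(0.6) = (0.6 - (-2))/(2 - (-2)) × (0.6 - 0)/(2 - 0) × (0.6 - 4)/(2 - 4) = 0.331500
L_3(0.6) = (0.6 - (-2))/(4 - (-2)) × (0.6 - 0)/(4 - 0) × (0.6 - 2)/(4 - 2) = -0.045500

P(0.6) = (-11)×L_0(0.6) + (-13)×L_1(0.6) + 8×L_2(0.6) + 14×L_3(0.6)
P(0.6) = -7.386000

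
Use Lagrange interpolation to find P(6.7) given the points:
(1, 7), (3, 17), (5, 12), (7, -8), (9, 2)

Lagrange interpolation formula:
P(x) = Σ yᵢ × Lᵢ(x)
where Lᵢ(x) = Π_{j≠i} (x - xⱼ)/(xᵢ - xⱼ)

L_0(6.7) = (6.7 - 3)/(1 - 3) × (6.7 - 5)/(1 - 5) × (6.7 - 7)/(1 - 7) × (6.7 - 9)/(1 - 9) = 0.011302
L_1(6.7) = (6.7 - 1)/(3 - 1) × (6.7 - 5)/(3 - 5) × (6.7 - 7)/(3 - 7) × (6.7 - 9)/(3 - 9) = -0.069647
L_2(6.7) = (6.7 - 1)/(5 - 1) × (6.7 - 3)/(5 - 3) × (6.7 - 7)/(5 - 7) × (6.7 - 9)/(5 - 9) = 0.227377
L_3(6.7) = (6.7 - 1)/(7 - 1) × (6.7 - 3)/(7 - 3) × (6.7 - 5)/(7 - 5) × (6.7 - 9)/(7 - 9) = 0.858978
L_4(6.7) = (6.7 - 1)/(9 - 1) × (6.7 - 3)/(9 - 3) × (6.7 - 5)/(9 - 5) × (6.7 - 7)/(9 - 7) = -0.028010

P(6.7) = 7×L_0(6.7) + 17×L_1(6.7) + 12×L_2(6.7) + (-8)×L_3(6.7) + 2×L_4(6.7)
P(6.7) = -5.304207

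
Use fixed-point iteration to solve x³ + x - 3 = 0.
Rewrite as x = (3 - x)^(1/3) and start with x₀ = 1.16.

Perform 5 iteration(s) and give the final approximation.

Equation: x³ + x - 3 = 0
Fixed-point form: x = (3 - x)^(1/3)
x₀ = 1.16

x_1 = g(1.160000) = 1.225385
x_2 = g(1.225385) = 1.210695
x_3 = g(1.210695) = 1.214026
x_4 = g(1.214026) = 1.213272
x_5 = g(1.213272) = 1.213443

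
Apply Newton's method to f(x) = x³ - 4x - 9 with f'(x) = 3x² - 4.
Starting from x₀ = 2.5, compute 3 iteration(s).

f(x) = x³ - 4x - 9
f'(x) = 3x² - 4
x₀ = 2.5

Newton-Raphson formula: x_{n+1} = x_n - f(x_n)/f'(x_n)

Iteration 1:
  f(2.500000) = -3.375000
  f'(2.500000) = 14.750000
  x_1 = 2.500000 - (-3.375000)/14.750000 = 2.728814
Iteration 2:
  f(2.728814) = 0.404647
  f'(2.728814) = 18.339270
  x_2 = 2.728814 - 0.404647/18.339270 = 2.706749
Iteration 3:
  f(2.706749) = 0.003975
  f'(2.706749) = 17.979471
  x_3 = 2.706749 - 0.003975/17.979471 = 2.706528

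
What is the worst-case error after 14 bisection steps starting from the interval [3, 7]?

Bisection error bound: |error| ≤ (b-a)/2^n
|error| ≤ (7 - 3)/2^14 = 4/2^14
|error| ≤ 0.0002441406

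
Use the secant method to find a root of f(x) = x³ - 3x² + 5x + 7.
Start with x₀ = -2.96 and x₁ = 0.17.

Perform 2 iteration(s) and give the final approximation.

f(x) = x³ - 3x² + 5x + 7
x₀ = -2.96, x₁ = 0.17

Secant formula: x_{n+1} = x_n - f(x_n)(x_n - x_{n-1})/(f(x_n) - f(x_{n-1}))

Iteration 1:
  f(-2.960000) = -60.019136
  f(0.170000) = 7.768213
  x_2 = 0.170000 - 7.768213×(0.170000 - (-2.960000))/(7.768213 - (-60.019136))
       = -0.188688
Iteration 2:
  f(0.170000) = 7.768213
  f(-0.188688) = 5.943033
  x_3 = -0.188688 - 5.943033×(-0.188688 - 0.170000)/(5.943033 - 7.768213)
       = -1.356624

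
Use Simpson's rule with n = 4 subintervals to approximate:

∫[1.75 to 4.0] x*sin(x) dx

f(x) = x*sin(x)
a = 1.75, b = 4.0, n = 4
h = (b - a)/n = 0.562500

Simpson's rule: (h/3)[f(x₀) + 4f(x₁) + 2f(x₂) + ... + f(xₙ)]

x_0 = 1.7500, f(x_0) = 1.721975, coefficient = 1
x_1 = 2.3125, f(x_1) = 1.705050, coefficient = 4
x_2 = 2.8750, f(x_2) = 0.757407, coefficient = 2
x_3 = 3.4375, f(x_3) = -1.002402, coefficient = 4
x_4 = 4.0000, f(x_4) = -3.027210, coefficient = 1

I ≈ (0.562500/3) × 3.020170 = 0.566282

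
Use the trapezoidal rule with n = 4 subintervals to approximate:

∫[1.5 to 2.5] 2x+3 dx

f(x) = 2x+3
a = 1.5, b = 2.5, n = 4
h = (b - a)/n = 0.250000

Trapezoidal rule: (h/2)[f(x₀) + 2f(x₁) + 2f(x₂) + ... + f(xₙ)]

x_0 = 1.5000, f(x_0) = 6.000000, coefficient = 1
x_1 = 1.7500, f(x_1) = 6.500000, coefficient = 2
x_2 = 2.0000, f(x_2) = 7.000000, coefficient = 2
x_3 = 2.2500, f(x_3) = 7.500000, coefficient = 2
x_4 = 2.5000, f(x_4) = 8.000000, coefficient = 1

I ≈ (0.250000/2) × 56.000000 = 7.000000
Exact value: 7.000000
Error: 0.000000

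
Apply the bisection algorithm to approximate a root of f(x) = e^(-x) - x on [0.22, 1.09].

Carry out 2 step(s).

f(x) = e^(-x) - x
Initial interval: [0.22, 1.09]

Iteration 1:
  c_1 = (0.220000 + 1.090000)/2 = 0.655000
  f(c_1) = f(0.655000) = -0.135558
  f(a) × f(c) < 0, new interval: [0.220000, 0.655000]
Iteration 2:
  c_2 = (0.220000 + 0.655000)/2 = 0.437500
  f(c_2) = f(0.437500) = 0.208149
  f(a) × f(c) ≥ 0, new interval: [0.437500, 0.655000]

After 2 iteration(s), the approximation is c_2 = 0.437500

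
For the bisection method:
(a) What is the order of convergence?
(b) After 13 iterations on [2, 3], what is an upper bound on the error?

(a) Bisection has linear (order 1) convergence; the error is halved each step.

(b) Error bound = (b-a)/2^n = (3 - 2)/2^{13}
    = 1/2^{13}

(a) 1 (linear); (b) error ≤ 1.22e-04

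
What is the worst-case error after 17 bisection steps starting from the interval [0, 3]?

Bisection error bound: |error| ≤ (b-a)/2^n
|error| ≤ (3 - 0)/2^17 = 3/2^17
|error| ≤ 0.0000228882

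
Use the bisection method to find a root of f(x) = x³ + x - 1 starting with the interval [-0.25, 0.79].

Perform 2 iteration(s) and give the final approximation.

f(x) = x³ + x - 1
Initial interval: [-0.25, 0.79]

Iteration 1:
  c_1 = (-0.250000 + 0.790000)/2 = 0.270000
  f(c_1) = f(0.270000) = -0.710317
  f(a) × f(c) ≥ 0, new interval: [0.270000, 0.790000]
Iteration 2:
  c_2 = (0.270000 + 0.790000)/2 = 0.530000
  f(c_2) = f(0.530000) = -0.321123
  f(a) × f(c) ≥ 0, new interval: [0.530000, 0.790000]

After 2 iteration(s), the approximation is c_2 = 0.530000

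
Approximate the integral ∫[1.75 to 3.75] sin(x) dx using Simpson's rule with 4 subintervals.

f(x) = sin(x)
a = 1.75, b = 3.75, n = 4
h = (b - a)/n = 0.500000

Simpson's rule: (h/3)[f(x₀) + 4f(x₁) + 2f(x₂) + ... + f(xₙ)]

x_0 = 1.7500, f(x_0) = 0.983986, coefficient = 1
x_1 = 2.2500, f(x_1) = 0.778073, coefficient = 4
x_2 = 2.7500, f(x_2) = 0.381661, coefficient = 2
x_3 = 3.2500, f(x_3) = -0.108195, coefficient = 4
x_4 = 3.7500, f(x_4) = -0.571561, coefficient = 1

I ≈ (0.500000/3) × 3.855259 = 0.642543
Exact value: 0.642313
Error: 0.000230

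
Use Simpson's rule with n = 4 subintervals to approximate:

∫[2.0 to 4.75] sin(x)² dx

f(x) = sin(x)²
a = 2.0, b = 4.75, n = 4
h = (b - a)/n = 0.687500

Simpson's rule: (h/3)[f(x₀) + 4f(x₁) + 2f(x₂) + ... + f(xₙ)]

x_0 = 2.0000, f(x_0) = 0.826822, coefficient = 1
x_1 = 2.6875, f(x_1) = 0.192411, coefficient = 4
x_2 = 3.3750, f(x_2) = 0.053497, coefficient = 2
x_3 = 4.0625, f(x_3) = 0.633856, coefficient = 4
x_4 = 4.7500, f(x_4) = 0.998586, coefficient = 1

I ≈ (0.687500/3) × 5.237472 = 1.200254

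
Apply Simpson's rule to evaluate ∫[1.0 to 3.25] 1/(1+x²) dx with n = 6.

f(x) = 1/(1+x²)
a = 1.0, b = 3.25, n = 6
h = (b - a)/n = 0.375000

Simpson's rule: (h/3)[f(x₀) + 4f(x₁) + 2f(x₂) + ... + f(xₙ)]

x_0 = 1.0000, f(x_0) = 0.500000, coefficient = 1
x_1 = 1.3750, f(x_1) = 0.345946, coefficient = 4
x_2 = 1.7500, f(x_2) = 0.246154, coefficient = 2
x_3 = 2.1250, f(x_3) = 0.181303, coefficient = 4
x_4 = 2.5000, f(x_4) = 0.137931, coefficient = 2
x_5 = 2.8750, f(x_5) = 0.107926, coefficient = 4
x_6 = 3.2500, f(x_6) = 0.086486, coefficient = 1

I ≈ (0.375000/3) × 3.895356 = 0.486919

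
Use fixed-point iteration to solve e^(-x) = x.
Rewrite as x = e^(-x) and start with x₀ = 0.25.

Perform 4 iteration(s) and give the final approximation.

Equation: e^(-x) = x
Fixed-point form: x = e^(-x)
x₀ = 0.25

x_1 = g(0.250000) = 0.778801
x_2 = g(0.778801) = 0.458956
x_3 = g(0.458956) = 0.631943
x_4 = g(0.631943) = 0.531558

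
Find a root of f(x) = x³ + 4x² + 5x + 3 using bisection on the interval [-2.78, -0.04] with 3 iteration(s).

f(x) = x³ + 4x² + 5x + 3
Initial interval: [-2.78, -0.04]

Iteration 1:
  c_1 = (-2.780000 + (-0.040000))/2 = -1.410000
  f(c_1) = f(-1.410000) = 1.099179
  f(a) × f(c) < 0, new interval: [-2.780000, -1.410000]
Iteration 2:
  c_2 = (-2.780000 + (-1.410000))/2 = -2.095000
  f(c_2) = f(-2.095000) = 0.886093
  f(a) × f(c) < 0, new interval: [-2.780000, -2.095000]
Iteration 3:
  c_3 = (-2.780000 + (-2.095000))/2 = -2.437500
  f(c_3) = f(-2.437500) = 0.095947
  f(a) × f(c) < 0, new interval: [-2.780000, -2.437500]

After 3 iteration(s), the approximation is c_3 = -2.437500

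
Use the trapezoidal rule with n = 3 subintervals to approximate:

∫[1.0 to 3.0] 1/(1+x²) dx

f(x) = 1/(1+x²)
a = 1.0, b = 3.0, n = 3
h = (b - a)/n = 0.666667

Trapezoidal rule: (h/2)[f(x₀) + 2f(x₁) + 2f(x₂) + ... + f(xₙ)]

x_0 = 1.0000, f(x_0) = 0.500000, coefficient = 1
x_1 = 1.6667, f(x_1) = 0.264706, coefficient = 2
x_2 = 2.3333, f(x_2) = 0.155172, coefficient = 2
x_3 = 3.0000, f(x_3) = 0.100000, coefficient = 1

I ≈ (0.666667/2) × 1.439757 = 0.479919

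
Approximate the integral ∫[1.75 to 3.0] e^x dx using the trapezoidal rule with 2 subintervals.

f(x) = e^x
a = 1.75, b = 3.0, n = 2
h = (b - a)/n = 0.625000

Trapezoidal rule: (h/2)[f(x₀) + 2f(x₁) + 2f(x₂) + ... + f(xₙ)]

x_0 = 1.7500, f(x_0) = 5.754603, coefficient = 1
x_1 = 2.3750, f(x_1) = 10.751013, coefficient = 2
x_2 = 3.0000, f(x_2) = 20.085537, coefficient = 1

I ≈ (0.625000/2) × 47.342166 = 14.794427
Exact value: 14.330934
Error: 0.463493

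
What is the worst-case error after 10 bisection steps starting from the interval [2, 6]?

Bisection error bound: |error| ≤ (b-a)/2^n
|error| ≤ (6 - 2)/2^10 = 4/2^10
|error| ≤ 0.0039062500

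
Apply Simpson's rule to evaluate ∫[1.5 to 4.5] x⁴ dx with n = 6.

f(x) = x⁴
a = 1.5, b = 4.5, n = 6
h = (b - a)/n = 0.500000

Simpson's rule: (h/3)[f(x₀) + 4f(x₁) + 2f(x₂) + ... + f(xₙ)]

x_0 = 1.5000, f(x_0) = 5.062500, coefficient = 1
x_1 = 2.0000, f(x_1) = 16.000000, coefficient = 4
x_2 = 2.5000, f(x_2) = 39.062500, coefficient = 2
x_3 = 3.0000, f(x_3) = 81.000000, coefficient = 4
x_4 = 3.5000, f(x_4) = 150.062500, coefficient = 2
x_5 = 4.0000, f(x_5) = 256.000000, coefficient = 4
x_6 = 4.5000, f(x_6) = 410.062500, coefficient = 1

I ≈ (0.500000/3) × 2205.375000 = 367.562500
Exact value: 367.537500
Error: 0.025000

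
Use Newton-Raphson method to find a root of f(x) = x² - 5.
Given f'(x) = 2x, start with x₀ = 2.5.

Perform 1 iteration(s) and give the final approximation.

f(x) = x² - 5
f'(x) = 2x
x₀ = 2.5

Newton-Raphson formula: x_{n+1} = x_n - f(x_n)/f'(x_n)

Iteration 1:
  f(2.500000) = 1.250000
  f'(2.500000) = 5.000000
  x_1 = 2.500000 - 1.250000/5.000000 = 2.250000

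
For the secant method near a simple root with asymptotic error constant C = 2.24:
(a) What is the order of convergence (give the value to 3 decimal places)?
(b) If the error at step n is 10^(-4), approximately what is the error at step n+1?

(a) Secant method has superlinear convergence with order φ = (1+√5)/2 ≈ 1.618.
    This means |e_{n+1}| ≈ C|e_n|^1.618.

(b) With |e_n| = 10^(-4) and C = 2.24:
    |e_{n+1}| ≈ 2.24 × (10^(-4))^1.618 = 2.24 × 10^(-6.47)

(a) ≈ 1.618 (golden ratio); (b) |e_{n+1}| ≈ 7.553e-07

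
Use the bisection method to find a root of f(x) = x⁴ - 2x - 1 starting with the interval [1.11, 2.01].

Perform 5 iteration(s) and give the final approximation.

f(x) = x⁴ - 2x - 1
Initial interval: [1.11, 2.01]

Iteration 1:
  c_1 = (1.110000 + 2.010000)/2 = 1.560000
  f(c_1) = f(1.560000) = 1.802409
  f(a) × f(c) < 0, new interval: [1.110000, 1.560000]
Iteration 2:
  c_2 = (1.110000 + 1.560000)/2 = 1.335000
  f(c_2) = f(1.335000) = -0.493674
  f(a) × f(c) ≥ 0, new interval: [1.335000, 1.560000]
Iteration 3:
  c_3 = (1.335000 + 1.560000)/2 = 1.447500
  f(c_3) = f(1.447500) = 0.495099
  f(a) × f(c) < 0, new interval: [1.335000, 1.447500]
Iteration 4:
  c_4 = (1.335000 + 1.447500)/2 = 1.391250
  f(c_4) = f(1.391250) = -0.036043
  f(a) × f(c) ≥ 0, new interval: [1.391250, 1.447500]
Iteration 5:
  c_5 = (1.391250 + 1.447500)/2 = 1.419375
  f(c_5) = f(1.419375) = 0.219965
  f(a) × f(c) < 0, new interval: [1.391250, 1.419375]

After 5 iteration(s), the approximation is c_5 = 1.419375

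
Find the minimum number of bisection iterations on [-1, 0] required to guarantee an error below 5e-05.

We need (b-a)/2^n ≤ 5e-05
(0 - (-1))/2^n ≤ 5e-05
1/2^n ≤ 5e-05
2^n ≥ 20000
n ≥ log₂(20000) = 14.29
n ≥ 15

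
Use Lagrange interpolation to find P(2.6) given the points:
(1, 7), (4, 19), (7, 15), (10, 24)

Lagrange interpolation formula:
P(x) = Σ yᵢ × Lᵢ(x)
where Lᵢ(x) = Π_{j≠i} (x - xⱼ)/(xᵢ - xⱼ)

L_0(2.6) = (2.6 - 4)/(1 - 4) × (2.6 - 7)/(1 - 7) × (2.6 - 10)/(1 - 10) = 0.281383
L_1(2.6) = (2.6 - 1)/(4 - 1) × (2.6 - 7)/(4 - 7) × (2.6 - 10)/(4 - 10) = 0.964741
L_2(2.6) = (2.6 - 1)/(7 - 1) × (2.6 - 4)/(7 - 4) × (2.6 - 10)/(7 - 10) = -0.306963
L_3(2.6) = (2.6 - 1)/(10 - 1) × (2.6 - 4)/(10 - 4) × (2.6 - 7)/(10 - 7) = 0.060840

P(2.6) = 7×L_0(2.6) + 19×L_1(2.6) + 15×L_2(2.6) + 24×L_3(2.6)
P(2.6) = 17.155457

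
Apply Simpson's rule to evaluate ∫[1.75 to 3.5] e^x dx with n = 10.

f(x) = e^x
a = 1.75, b = 3.5, n = 10
h = (b - a)/n = 0.175000

Simpson's rule: (h/3)[f(x₀) + 4f(x₁) + 2f(x₂) + ... + f(xₙ)]

x_0 = 1.7500, f(x_0) = 5.754603, coefficient = 1
x_1 = 1.9250, f(x_1) = 6.855149, coefficient = 4
x_2 = 2.1000, f(x_2) = 8.166170, coefficient = 2
x_3 = 2.2750, f(x_3) = 9.727919, coefficient = 4
x_4 = 2.4500, f(x_4) = 11.588347, coefficient = 2
x_5 = 2.6250, f(x_5) = 13.804574, coefficient = 4
x_6 = 2.8000, f(x_6) = 16.444647, coefficient = 2
x_7 = 2.9750, f(x_7) = 19.589623, coefficient = 4
x_8 = 3.1500, f(x_8) = 23.336065, coefficient = 2
x_9 = 3.3250, f(x_9) = 27.798999, coefficient = 4
x_10 = 3.5000, f(x_10) = 33.115452, coefficient = 1

I ≈ (0.175000/3) × 469.045566 = 27.360991
Exact value: 27.360849
Error: 0.000142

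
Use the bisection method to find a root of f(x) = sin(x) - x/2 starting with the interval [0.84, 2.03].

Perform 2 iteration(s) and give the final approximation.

f(x) = sin(x) - x/2
Initial interval: [0.84, 2.03]

Iteration 1:
  c_1 = (0.840000 + 2.030000)/2 = 1.435000
  f(c_1) = f(1.435000) = 0.273294
  f(a) × f(c) ≥ 0, new interval: [1.435000, 2.030000]
Iteration 2:
  c_2 = (1.435000 + 2.030000)/2 = 1.732500
  f(c_2) = f(1.732500) = 0.120704
  f(a) × f(c) ≥ 0, new interval: [1.732500, 2.030000]

After 2 iteration(s), the approximation is c_2 = 1.732500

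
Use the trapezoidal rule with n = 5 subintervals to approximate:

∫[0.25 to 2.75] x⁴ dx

f(x) = x⁴
a = 0.25, b = 2.75, n = 5
h = (b - a)/n = 0.500000

Trapezoidal rule: (h/2)[f(x₀) + 2f(x₁) + 2f(x₂) + ... + f(xₙ)]

x_0 = 0.2500, f(x_0) = 0.003906, coefficient = 1
x_1 = 0.7500, f(x_1) = 0.316406, coefficient = 2
x_2 = 1.2500, f(x_2) = 2.441406, coefficient = 2
x_3 = 1.7500, f(x_3) = 9.378906, coefficient = 2
x_4 = 2.2500, f(x_4) = 25.628906, coefficient = 2
x_5 = 2.7500, f(x_5) = 57.191406, coefficient = 1

I ≈ (0.500000/2) × 132.726562 = 33.181641
Exact value: 31.455078
Error: 1.726562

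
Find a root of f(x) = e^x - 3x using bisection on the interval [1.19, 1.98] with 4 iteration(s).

f(x) = e^x - 3x
Initial interval: [1.19, 1.98]

Iteration 1:
  c_1 = (1.190000 + 1.980000)/2 = 1.585000
  f(c_1) = f(1.585000) = 0.124291
  f(a) × f(c) < 0, new interval: [1.190000, 1.585000]
Iteration 2:
  c_2 = (1.190000 + 1.585000)/2 = 1.387500
  f(c_2) = f(1.387500) = -0.157675
  f(a) × f(c) ≥ 0, new interval: [1.387500, 1.585000]
Iteration 3:
  c_3 = (1.387500 + 1.585000)/2 = 1.486250
  f(c_3) = f(1.486250) = -0.038262
  f(a) × f(c) ≥ 0, new interval: [1.486250, 1.585000]
Iteration 4:
  c_4 = (1.486250 + 1.585000)/2 = 1.535625
  f(c_4) = f(1.535625) = 0.037352
  f(a) × f(c) < 0, new interval: [1.486250, 1.535625]

After 4 iteration(s), the approximation is c_4 = 1.535625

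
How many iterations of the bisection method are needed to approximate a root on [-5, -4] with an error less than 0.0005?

We need (b-a)/2^n ≤ 0.0005
(-4 - (-5))/2^n ≤ 0.0005
1/2^n ≤ 0.0005
2^n ≥ 2000
n ≥ log₂(2000) = 10.97
n ≥ 11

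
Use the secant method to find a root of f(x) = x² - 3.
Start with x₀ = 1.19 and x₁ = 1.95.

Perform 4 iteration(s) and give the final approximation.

f(x) = x² - 3
x₀ = 1.19, x₁ = 1.95

Secant formula: x_{n+1} = x_n - f(x_n)(x_n - x_{n-1})/(f(x_n) - f(x_{n-1}))

Iteration 1:
  f(1.190000) = -1.583900
  f(1.950000) = 0.802500
  x_2 = 1.950000 - 0.802500×(1.950000 - 1.190000)/(0.802500 - (-1.583900))
       = 1.694427
Iteration 2:
  f(1.950000) = 0.802500
  f(1.694427) = -0.128918
  x_3 = 1.694427 - (-0.128918)×(1.694427 - 1.950000)/(-0.128918 - 0.802500)
       = 1.729801
Iteration 3:
  f(1.694427) = -0.128918
  f(1.729801) = -0.007789
  x_4 = 1.729801 - (-0.007789)×(1.729801 - 1.694427)/(-0.007789 - (-0.128918))
       = 1.732076
Iteration 4:
  f(1.729801) = -0.007789
  f(1.732076) = 0.000086
  x_5 = 1.732076 - 0.000086×(1.732076 - 1.729801)/(0.000086 - (-0.007789))
       = 1.732051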